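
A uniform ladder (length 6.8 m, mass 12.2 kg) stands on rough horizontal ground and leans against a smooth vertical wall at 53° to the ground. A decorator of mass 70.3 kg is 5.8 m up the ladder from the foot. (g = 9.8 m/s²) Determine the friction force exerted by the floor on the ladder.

Torques about the foot: N_wall · 6.8 sin 53° = 12.2×9.8×3.4 cos 53° + 70.3×9.8×5.8 cos 53° → N_wall = 487.85 N.
ΣF_x = 0: f_floor = N_wall = 487.85 N.

f ≈ 488 N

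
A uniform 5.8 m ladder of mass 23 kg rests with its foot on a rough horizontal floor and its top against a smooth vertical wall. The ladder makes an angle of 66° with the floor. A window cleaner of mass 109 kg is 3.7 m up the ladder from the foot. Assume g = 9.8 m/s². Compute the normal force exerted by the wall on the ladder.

N_wall ≈ 354 N

Torques about the foot: N_wall · 5.8 sin 66° = 23×9.8×2.9 cos 66° + 109×9.8×3.7 cos 66° → N_wall = 353.57 N.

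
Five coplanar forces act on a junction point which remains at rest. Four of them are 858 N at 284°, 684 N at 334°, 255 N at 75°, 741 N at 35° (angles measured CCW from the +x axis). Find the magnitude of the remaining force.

Sum the known components: ΣF_x = 1495 N, ΣF_y = -461 N.
For equilibrium the remaining force must supply (−ΣF_x, −ΣF_y) = (-1495, 461) N.
Magnitude = √((-1495)² + (461)²) = 1565 N; direction = atan2(461, -1495) = 162.9°.

F ≈ 1560 N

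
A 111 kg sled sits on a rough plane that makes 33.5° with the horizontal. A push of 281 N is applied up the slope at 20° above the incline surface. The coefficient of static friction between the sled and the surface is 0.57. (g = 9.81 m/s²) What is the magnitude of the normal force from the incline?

N ≈ 812 N

Axes along / perpendicular to the incline. W sin 33.5° = 601 N down-slope; W cos 33.5° = 908 N into the surface.
Perpendicular: N = W cos 33.5° − P sin 20° = 908 − 96.11 = 811.9 N.
Along incline: P cos 20° + f = W sin 33.5° (friction acts up-slope) → f = 601 − 264.1 = 337 N.
|f| = 337 N ≤ μN = 462.8 N, so the sled is indeed static.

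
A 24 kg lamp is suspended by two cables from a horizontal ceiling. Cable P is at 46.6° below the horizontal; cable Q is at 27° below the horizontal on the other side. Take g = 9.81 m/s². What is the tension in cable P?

Weight W = 24 × 9.81 = 235.4 N acts straight down.
Horizontal: T_P cos 46.6° = T_Q cos 27°  →  T_Q = 0.7711 T_P.
Vertical: T_P sin 46.6° + T_Q sin 27° = 235.4.
Substituting the horizontal relation into the vertical equation gives 1.077 T_P = 235.4, so T_P = 218.7 N.

T_P ≈ 219 N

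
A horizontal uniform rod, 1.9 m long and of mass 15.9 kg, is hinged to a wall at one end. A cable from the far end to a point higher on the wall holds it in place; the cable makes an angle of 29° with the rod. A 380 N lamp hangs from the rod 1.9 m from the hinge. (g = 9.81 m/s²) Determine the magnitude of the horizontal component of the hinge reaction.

Take torques about the hinge: T sin 29° · 1.9 = 15.9×9.81×0.95 + 380×1.9 = 870.18 N·m.
So T = 870.18 / (0.4848 × 1.9) = 944.68 N.
ΣF_x = 0: H_x = T cos 29° = 826.23 N.

H_x ≈ 826 N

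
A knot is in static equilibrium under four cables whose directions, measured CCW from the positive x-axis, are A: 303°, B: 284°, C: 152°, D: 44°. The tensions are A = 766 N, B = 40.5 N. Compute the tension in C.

Resolve: ΣF_x = 766 cos 303° + 40.5 cos 284° + T_C cos 152° + T_D cos 44° = 0.
        ΣF_y = 766 sin 303° + 40.5 sin 284° + T_C sin 152° + T_D sin 44° = 0.
The known terms sum to (427, -681.7) N, so -0.8829 T_C + 0.7193 T_D = -427 and 0.4695 T_C + 0.6947 T_D = 681.7.
Solving simultaneously: T_C = 827.5 N, T_D = 422.1 N.

T_C ≈ 828 N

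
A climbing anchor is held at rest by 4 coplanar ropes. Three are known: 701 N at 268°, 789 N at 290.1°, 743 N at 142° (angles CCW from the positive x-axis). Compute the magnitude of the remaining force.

Sum the known components: ΣF_x = -338.8 N, ΣF_y = -984.1 N.
For equilibrium the remaining force must supply (−ΣF_x, −ΣF_y) = (338.8, 984.1) N.
Magnitude = √((338.8)² + (984.1)²) = 1041 N; direction = atan2(984.1, 338.8) = 71.0°.

F ≈ 1040 N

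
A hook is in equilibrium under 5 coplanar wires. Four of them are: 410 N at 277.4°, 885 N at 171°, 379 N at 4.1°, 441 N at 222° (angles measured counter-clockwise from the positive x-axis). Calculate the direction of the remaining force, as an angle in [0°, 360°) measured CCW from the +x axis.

Sum the known components: ΣF_x = -771 N, ΣF_y = -536.1 N.
For equilibrium the remaining force must supply (−ΣF_x, −ΣF_y) = (771, 536.1) N.
Magnitude = √((771)² + (536.1)²) = 939.1 N; direction = atan2(536.1, 771) = 34.8°.

θ ≈ 34.8°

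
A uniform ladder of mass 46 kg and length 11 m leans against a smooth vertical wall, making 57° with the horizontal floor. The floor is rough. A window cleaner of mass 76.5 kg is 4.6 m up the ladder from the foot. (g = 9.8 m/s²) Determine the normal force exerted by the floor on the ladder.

N_floor ≈ 1200 N

ΣF_y = 0: N_floor = 46×9.8 + 76.5×9.8 = 1200.5 N.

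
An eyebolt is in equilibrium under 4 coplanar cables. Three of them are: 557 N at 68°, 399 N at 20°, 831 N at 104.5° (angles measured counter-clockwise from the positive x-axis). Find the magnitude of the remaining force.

F ≈ 1510 N

Sum the known components: ΣF_x = 375.5 N, ΣF_y = 1457 N.
For equilibrium the remaining force must supply (−ΣF_x, −ΣF_y) = (-375.5, -1457) N.
Magnitude = √((-375.5)² + (-1457)²) = 1505 N; direction = atan2(-1457, -375.5) = 255.6°.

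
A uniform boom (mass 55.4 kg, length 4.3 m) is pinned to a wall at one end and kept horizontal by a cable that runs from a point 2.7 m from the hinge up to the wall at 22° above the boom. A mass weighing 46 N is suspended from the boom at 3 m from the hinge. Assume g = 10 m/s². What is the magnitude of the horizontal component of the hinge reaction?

H_x ≈ 1220 N

Take torques about the hinge: T sin 22° · 2.7 = 55.4×10×2.15 + 46×3 = 1329.1 N·m.
So T = 1329.1 / (0.3746 × 2.7) = 1314.1 N.
ΣF_x = 0: H_x = T cos 22° = 1218.4 N.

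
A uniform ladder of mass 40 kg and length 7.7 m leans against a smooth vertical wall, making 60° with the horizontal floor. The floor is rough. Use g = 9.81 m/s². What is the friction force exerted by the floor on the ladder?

Torques about the foot: N_wall · 7.7 sin 60° = 40×9.81×3.85 cos 60° → N_wall = 113.28 N.
ΣF_x = 0: f_floor = N_wall = 113.28 N.

f ≈ 113 N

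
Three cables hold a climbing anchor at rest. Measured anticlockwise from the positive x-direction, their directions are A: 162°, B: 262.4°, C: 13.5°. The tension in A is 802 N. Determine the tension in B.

Resolve: ΣF_x = 802 cos 162° + T_B cos 262.4° + T_C cos 13.5° = 0.
        ΣF_y = 802 sin 162° + T_B sin 262.4° + T_C sin 13.5° = 0.
The known terms sum to (-762.7, 247.8) N, so -0.1323 T_B + 0.9724 T_C = 762.7 and -0.9912 T_B + 0.2334 T_C = -247.8.
Solving simultaneously: T_B = 449.2 N, T_C = 845.5 N.

T_B ≈ 449 N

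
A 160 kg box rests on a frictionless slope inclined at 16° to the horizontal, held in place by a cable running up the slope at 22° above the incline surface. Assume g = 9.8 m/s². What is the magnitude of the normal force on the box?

N ≈ 1330 N

Take axes along and perpendicular to the incline. Weight components: W sin 16° = 432.2 N down-slope, W cos 16° = 1507 N into the surface.
Along incline: T cos 22° = W sin 16° → T = 466.1 N.
Perpendicular: N = W cos 16° − T sin 22° = 1333 N.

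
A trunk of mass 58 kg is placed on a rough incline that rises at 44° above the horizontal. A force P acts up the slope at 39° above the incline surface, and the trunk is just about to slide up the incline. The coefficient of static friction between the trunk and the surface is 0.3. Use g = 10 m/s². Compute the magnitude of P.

On the verge of sliding up the incline, friction equals μN and acts down the slope.
Perpendicular: N + P sin 39° = W cos 44° = 417.2 N.
Along incline: P cos 39° = W sin 44° + μN  with W sin 44° = 402.9 N.
Solving the pair for P and N: P = 546.7 N, N = 73.18 N (and f = μN = 21.95 N).

P ≈ 547 N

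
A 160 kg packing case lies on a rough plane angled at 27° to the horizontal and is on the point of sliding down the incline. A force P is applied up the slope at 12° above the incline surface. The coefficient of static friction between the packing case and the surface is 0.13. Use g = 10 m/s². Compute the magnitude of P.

On the verge of sliding down the incline, friction equals μN and acts up the slope.
Perpendicular: N + P sin 12° = W cos 27° = 1426 N.
Along incline: P cos 12° + μN = W sin 27° with W sin 27° = 726.4 N.
Solving the pair for P and N: P = 568.9 N, N = 1307 N (and f = μN = 170 N).

P ≈ 569 N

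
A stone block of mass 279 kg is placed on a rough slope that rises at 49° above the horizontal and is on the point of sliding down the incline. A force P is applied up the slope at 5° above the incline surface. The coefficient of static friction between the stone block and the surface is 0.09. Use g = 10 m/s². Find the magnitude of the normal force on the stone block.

N ≈ 1660 N

On the verge of sliding down the incline, friction equals μN and acts up the slope.
Perpendicular: N + P sin 5° = W cos 49° = 1830 N.
Along incline: P cos 5° + μN = W sin 49° with W sin 49° = 2106 N.
Solving the pair for P and N: P = 1964 N, N = 1659 N (and f = μN = 149.3 N).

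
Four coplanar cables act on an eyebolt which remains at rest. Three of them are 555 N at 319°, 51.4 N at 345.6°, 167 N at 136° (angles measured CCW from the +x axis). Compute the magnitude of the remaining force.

F ≈ 435 N

Sum the known components: ΣF_x = 348.5 N, ΣF_y = -260.9 N.
For equilibrium the remaining force must supply (−ΣF_x, −ΣF_y) = (-348.5, 260.9) N.
Magnitude = √((-348.5)² + (260.9)²) = 435.3 N; direction = atan2(260.9, -348.5) = 143.2°.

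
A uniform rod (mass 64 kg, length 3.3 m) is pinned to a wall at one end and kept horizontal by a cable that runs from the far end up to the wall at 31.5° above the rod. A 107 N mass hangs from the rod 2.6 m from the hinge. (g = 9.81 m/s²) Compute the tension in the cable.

Take torques about the hinge: T sin 31.5° · 3.3 = 64×9.81×1.65 + 107×2.6 = 1314.1 N·m.
So T = 1314.1 / (0.5225 × 3.3) = 762.15 N.

T ≈ 762 N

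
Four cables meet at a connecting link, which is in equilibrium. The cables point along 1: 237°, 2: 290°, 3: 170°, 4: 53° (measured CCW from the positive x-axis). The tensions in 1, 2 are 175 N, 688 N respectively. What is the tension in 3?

T_3 ≈ 661 N

Resolve: ΣF_x = 175 cos 237° + 688 cos 290° + T_3 cos 170° + T_4 cos 53° = 0.
        ΣF_y = 175 sin 237° + 688 sin 290° + T_3 sin 170° + T_4 sin 53° = 0.
The known terms sum to (140, -793.3) N, so -0.9848 T_3 + 0.6018 T_4 = -140 and 0.1736 T_3 + 0.7986 T_4 = 793.3.
Solving simultaneously: T_3 = 661.3 N, T_4 = 849.5 N.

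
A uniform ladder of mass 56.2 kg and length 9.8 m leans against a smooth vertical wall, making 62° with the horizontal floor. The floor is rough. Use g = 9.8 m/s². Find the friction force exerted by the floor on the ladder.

Torques about the foot: N_wall · 9.8 sin 62° = 56.2×9.8×4.9 cos 62° → N_wall = 146.42 N.
ΣF_x = 0: f_floor = N_wall = 146.42 N.

f ≈ 146 N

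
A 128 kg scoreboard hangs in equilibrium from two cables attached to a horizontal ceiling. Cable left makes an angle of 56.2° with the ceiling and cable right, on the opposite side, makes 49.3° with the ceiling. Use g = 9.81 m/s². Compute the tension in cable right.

Weight W = 128 × 9.81 = 1256 N acts straight down.
Horizontal: T_left cos 56.2° = T_right cos 49.3°  →  T_left = 1.172 T_right.
Vertical: T_left sin 56.2° + T_right sin 49.3° = 1256.
Substituting the horizontal relation into the vertical equation gives 1.732 T_right = 1256, so T_right = 724.9 N.

T_right ≈ 725 N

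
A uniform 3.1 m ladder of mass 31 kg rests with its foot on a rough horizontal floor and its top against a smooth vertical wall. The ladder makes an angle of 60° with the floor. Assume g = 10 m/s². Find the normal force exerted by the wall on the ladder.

N_wall ≈ 89.5 N

Torques about the foot: N_wall · 3.1 sin 60° = 31×10×1.55 cos 60° → N_wall = 89.489 N.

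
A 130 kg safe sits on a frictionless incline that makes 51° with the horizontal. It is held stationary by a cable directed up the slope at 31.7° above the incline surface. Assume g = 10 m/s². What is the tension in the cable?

Take axes along and perpendicular to the incline. Weight components: W sin 51° = 1010 N down-slope, W cos 51° = 818.1 N into the surface.
Along incline: T cos 31.7° = W sin 51° → T = 1187 N.
Perpendicular: N = W cos 51° − T sin 31.7° = 194.1 N.

T ≈ 1190 N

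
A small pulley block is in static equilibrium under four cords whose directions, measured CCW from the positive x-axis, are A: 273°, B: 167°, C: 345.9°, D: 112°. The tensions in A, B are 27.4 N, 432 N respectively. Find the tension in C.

Resolve: ΣF_x = 27.4 cos 273° + 432 cos 167° + T_C cos 345.9° + T_D cos 112° = 0.
        ΣF_y = 27.4 sin 273° + 432 sin 167° + T_C sin 345.9° + T_D sin 112° = 0.
The known terms sum to (-419.5, 69.82) N, so 0.9699 T_C − 0.3746 T_D = 419.5 and -0.2436 T_C + 0.9272 T_D = -69.82.
Solving simultaneously: T_C = 449 N, T_D = 42.68 N.

T_C ≈ 449 N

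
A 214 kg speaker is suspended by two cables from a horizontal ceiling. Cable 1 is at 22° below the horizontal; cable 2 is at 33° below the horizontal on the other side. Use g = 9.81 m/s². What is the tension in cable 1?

T_1 ≈ 2150 N

Weight W = 214 × 9.81 = 2099 N acts straight down.
Horizontal: T_1 cos 22° = T_2 cos 33°  →  T_2 = 1.106 T_1.
Vertical: T_1 sin 22° + T_2 sin 33° = 2099.
Substituting the horizontal relation into the vertical equation gives 0.9767 T_1 = 2099, so T_1 = 2149 N.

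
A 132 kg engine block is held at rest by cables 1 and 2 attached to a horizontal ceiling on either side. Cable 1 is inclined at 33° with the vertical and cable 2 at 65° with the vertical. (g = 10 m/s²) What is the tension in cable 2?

Angles from the horizontal: cable 1 is 90° − 33° = 57°, cable 2 is 90° − 65° = 25°.
Weight W = 132 × 10 = 1320 N acts straight down.
Horizontal: T_1 cos 57° = T_2 cos 25°  →  T_1 = 1.664 T_2.
Vertical: T_1 sin 57° + T_2 sin 25° = 1320.
Substituting the horizontal relation into the vertical equation gives 1.818 T_2 = 1320, so T_2 = 726 N.

T_2 ≈ 726 N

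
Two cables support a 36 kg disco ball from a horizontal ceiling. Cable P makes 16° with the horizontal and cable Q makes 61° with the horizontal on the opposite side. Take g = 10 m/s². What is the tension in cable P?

T_P ≈ 179 N

Weight W = 36 × 10 = 360 N acts straight down.
Horizontal: T_P cos 16° = T_Q cos 61°  →  T_Q = 1.983 T_P.
Vertical: T_P sin 16° + T_Q sin 61° = 360.
Substituting the horizontal relation into the vertical equation gives 2.01 T_P = 360, so T_P = 179.1 N.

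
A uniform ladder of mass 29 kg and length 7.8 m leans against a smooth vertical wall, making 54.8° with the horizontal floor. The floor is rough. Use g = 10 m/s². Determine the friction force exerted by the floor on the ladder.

Torques about the foot: N_wall · 7.8 sin 54.8° = 29×10×3.9 cos 54.8° → N_wall = 102.29 N.
ΣF_x = 0: f_floor = N_wall = 102.29 N.

f ≈ 102 N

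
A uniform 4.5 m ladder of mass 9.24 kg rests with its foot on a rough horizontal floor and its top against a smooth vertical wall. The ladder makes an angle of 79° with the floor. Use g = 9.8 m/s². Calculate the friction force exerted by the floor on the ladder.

Torques about the foot: N_wall · 4.5 sin 79° = 9.24×9.8×2.25 cos 79° → N_wall = 8.8008 N.
ΣF_x = 0: f_floor = N_wall = 8.8008 N.

f ≈ 8.80 N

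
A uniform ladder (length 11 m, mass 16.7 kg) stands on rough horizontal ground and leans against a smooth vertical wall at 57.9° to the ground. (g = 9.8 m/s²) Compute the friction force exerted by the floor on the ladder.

Torques about the foot: N_wall · 11 sin 57.9° = 16.7×9.8×5.5 cos 57.9° → N_wall = 51.332 N.
ΣF_x = 0: f_floor = N_wall = 51.332 N.

f ≈ 51.3 N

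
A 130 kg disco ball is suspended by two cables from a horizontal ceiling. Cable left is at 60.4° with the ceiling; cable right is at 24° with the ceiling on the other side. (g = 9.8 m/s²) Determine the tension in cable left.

T_left ≈ 1170 N

Weight W = 130 × 9.8 = 1274 N acts straight down.
Horizontal: T_left cos 60.4° = T_right cos 24°  →  T_right = 0.5407 T_left.
Vertical: T_left sin 60.4° + T_right sin 24° = 1274.
Substituting the horizontal relation into the vertical equation gives 1.089 T_left = 1274, so T_left = 1169 N.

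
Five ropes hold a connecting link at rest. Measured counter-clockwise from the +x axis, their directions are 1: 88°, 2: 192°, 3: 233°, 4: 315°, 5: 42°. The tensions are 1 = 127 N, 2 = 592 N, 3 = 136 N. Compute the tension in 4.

T_4 ≈ 362 N

Resolve: ΣF_x = 127 cos 88° + 592 cos 192° + 136 cos 233° + T_4 cos 315° + T_5 cos 42° = 0.
        ΣF_y = 127 sin 88° + 592 sin 192° + 136 sin 233° + T_4 sin 315° + T_5 sin 42° = 0.
The known terms sum to (-656.5, -104.8) N, so 0.7071 T_4 + 0.7431 T_5 = 656.5 and -0.7071 T_4 + 0.6691 T_5 = 104.8.
Solving simultaneously: T_4 = 361.9 N, T_5 = 539 N.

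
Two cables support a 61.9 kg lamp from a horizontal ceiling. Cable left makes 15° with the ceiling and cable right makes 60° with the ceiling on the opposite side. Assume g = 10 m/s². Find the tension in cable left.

T_left ≈ 320 N

Weight W = 61.9 × 10 = 619 N acts straight down.
Horizontal: T_left cos 15° = T_right cos 60°  →  T_right = 1.932 T_left.
Vertical: T_left sin 15° + T_right sin 60° = 619.
Substituting the horizontal relation into the vertical equation gives 1.932 T_left = 619, so T_left = 320.4 N.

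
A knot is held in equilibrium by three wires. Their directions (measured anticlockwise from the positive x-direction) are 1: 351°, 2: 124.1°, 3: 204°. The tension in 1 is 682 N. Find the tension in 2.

T_2 ≈ 377 N

Resolve: ΣF_x = 682 cos 351° + T_2 cos 124.1° + T_3 cos 204° = 0.
        ΣF_y = 682 sin 351° + T_2 sin 124.1° + T_3 sin 204° = 0.
The known terms sum to (673.6, -106.7) N, so -0.5606 T_2 − 0.9135 T_3 = -673.6 and 0.8281 T_2 − 0.4067 T_3 = 106.7.
Solving simultaneously: T_2 = 377.3 N, T_3 = 505.8 N.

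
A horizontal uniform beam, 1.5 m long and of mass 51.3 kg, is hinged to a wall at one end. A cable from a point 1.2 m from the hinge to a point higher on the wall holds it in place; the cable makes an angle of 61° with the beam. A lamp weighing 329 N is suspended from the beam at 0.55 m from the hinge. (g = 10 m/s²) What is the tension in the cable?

Take torques about the hinge: T sin 61° · 1.2 = 51.3×10×0.75 + 329×0.55 = 565.7 N·m.
So T = 565.7 / (0.8746 × 1.2) = 539 N.

T ≈ 539 N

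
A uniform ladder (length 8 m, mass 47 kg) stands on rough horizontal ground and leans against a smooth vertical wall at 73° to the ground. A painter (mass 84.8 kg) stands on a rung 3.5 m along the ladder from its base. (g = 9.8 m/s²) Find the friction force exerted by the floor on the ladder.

f ≈ 182 N

Torques about the foot: N_wall · 8 sin 73° = 47×9.8×4 cos 73° + 84.8×9.8×3.5 cos 73° → N_wall = 181.57 N.
ΣF_x = 0: f_floor = N_wall = 181.57 N.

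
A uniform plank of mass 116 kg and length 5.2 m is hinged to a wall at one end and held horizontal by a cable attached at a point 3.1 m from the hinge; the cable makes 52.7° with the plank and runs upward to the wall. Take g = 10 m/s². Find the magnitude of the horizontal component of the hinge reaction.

H_x ≈ 741 N

Take torques about the hinge: T sin 52.7° · 3.1 = 116×10×2.6 = 3016 N·m.
So T = 3016 / (0.7955 × 3.1) = 1223 N.
ΣF_x = 0: H_x = T cos 52.7° = 741.15 N.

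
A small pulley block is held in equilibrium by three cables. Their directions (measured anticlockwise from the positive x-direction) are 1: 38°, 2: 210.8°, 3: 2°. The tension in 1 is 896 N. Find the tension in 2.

T_2 ≈ 1090 N

Resolve: ΣF_x = 896 cos 38° + T_2 cos 210.8° + T_3 cos 2° = 0.
        ΣF_y = 896 sin 38° + T_2 sin 210.8° + T_3 sin 2° = 0.
The known terms sum to (706.1, 551.6) N, so -0.8590 T_2 + 0.9994 T_3 = -706.1 and -0.5120 T_2 + 0.0349 T_3 = -551.6.
Solving simultaneously: T_2 = 1093 N, T_3 = 233.1 N.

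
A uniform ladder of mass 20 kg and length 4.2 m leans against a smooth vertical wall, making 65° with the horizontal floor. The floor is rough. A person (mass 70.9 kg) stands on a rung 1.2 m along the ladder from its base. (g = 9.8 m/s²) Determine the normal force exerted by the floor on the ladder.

N_floor ≈ 891 N

ΣF_y = 0: N_floor = 20×9.8 + 70.9×9.8 = 890.82 N.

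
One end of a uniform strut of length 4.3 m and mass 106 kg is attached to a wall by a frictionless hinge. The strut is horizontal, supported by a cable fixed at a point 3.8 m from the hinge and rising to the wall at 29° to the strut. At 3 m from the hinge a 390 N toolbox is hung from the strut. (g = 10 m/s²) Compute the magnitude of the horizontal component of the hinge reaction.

Take torques about the hinge: T sin 29° · 3.8 = 106×10×2.15 + 390×3 = 3449 N·m.
So T = 3449 / (0.4848 × 3.8) = 1872.1 N.
ΣF_x = 0: H_x = T cos 29° = 1637.4 N.

H_x ≈ 1640 N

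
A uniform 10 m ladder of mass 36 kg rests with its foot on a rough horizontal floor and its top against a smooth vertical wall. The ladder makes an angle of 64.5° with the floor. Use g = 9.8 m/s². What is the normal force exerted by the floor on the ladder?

N_floor ≈ 353 N

ΣF_y = 0: N_floor = 36×9.8 = 352.8 N.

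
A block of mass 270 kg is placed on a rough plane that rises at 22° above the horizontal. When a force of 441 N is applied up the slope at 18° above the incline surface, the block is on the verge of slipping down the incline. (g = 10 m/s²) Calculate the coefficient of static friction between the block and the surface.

On the verge of sliding down the incline, friction is at its maximum μN and acts up the slope.
Perpendicular to incline: N = W cos 22° − P sin 18° = 2503 − 136.3 = 2367 N.
Along incline: P cos 18° + μN = W sin 22° → μ = (W sin 22° − P cos 18°) / N = 0.2501.

μ ≈ 0.250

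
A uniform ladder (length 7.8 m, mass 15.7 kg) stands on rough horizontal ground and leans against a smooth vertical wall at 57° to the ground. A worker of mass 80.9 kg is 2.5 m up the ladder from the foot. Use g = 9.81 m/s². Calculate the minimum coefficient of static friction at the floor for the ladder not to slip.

ΣF_y = 0: N_floor = 15.7×9.81 + 80.9×9.81 = 947.65 N.
Torques about the foot: N_wall · 7.8 sin 57° = 15.7×9.81×3.9 cos 57° + 80.9×9.81×2.5 cos 57° → N_wall = 215.2 N.
ΣF_x = 0: f_floor = N_wall = 215.2 N.
μ_min = f_floor / N_floor = 215.2 / 947.65 = 0.2271.

μ_min ≈ 0.227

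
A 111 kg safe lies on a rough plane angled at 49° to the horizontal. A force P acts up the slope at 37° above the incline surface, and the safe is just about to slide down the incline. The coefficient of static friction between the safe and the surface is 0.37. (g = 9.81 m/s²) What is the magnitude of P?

On the verge of sliding down the incline, friction equals μN and acts up the slope.
Perpendicular: N + P sin 37° = W cos 49° = 714.4 N.
Along incline: P cos 37° + μN = W sin 49° with W sin 49° = 821.8 N.
Solving the pair for P and N: P = 967.9 N, N = 131.9 N (and f = μN = 48.8 N).

P ≈ 968 N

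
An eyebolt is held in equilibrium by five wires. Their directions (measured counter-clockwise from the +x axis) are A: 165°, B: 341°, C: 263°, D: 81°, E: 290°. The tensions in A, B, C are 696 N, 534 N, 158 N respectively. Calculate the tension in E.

T_E ≈ 332 N

Resolve: ΣF_x = 696 cos 165° + 534 cos 341° + 158 cos 263° + T_D cos 81° + T_E cos 290° = 0.
        ΣF_y = 696 sin 165° + 534 sin 341° + 158 sin 263° + T_D sin 81° + T_E sin 290° = 0.
The known terms sum to (-186.6, -150.5) N, so 0.1564 T_D + 0.3420 T_E = 186.6 and 0.9877 T_D − 0.9397 T_E = 150.5.
Solving simultaneously: T_D = 467.9 N, T_E = 331.6 N.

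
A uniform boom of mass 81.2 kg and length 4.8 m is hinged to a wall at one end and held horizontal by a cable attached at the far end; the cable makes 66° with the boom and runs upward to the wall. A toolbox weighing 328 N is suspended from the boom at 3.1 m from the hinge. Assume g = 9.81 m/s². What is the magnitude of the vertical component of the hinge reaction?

Take torques about the hinge: T sin 66° · 4.8 = 81.2×9.81×2.4 + 328×3.1 = 2928.6 N·m.
So T = 2928.6 / (0.9135 × 4.8) = 667.86 N.
ΣF_y = 0: H_y = (81.2×9.81 + 328) − T sin 66° = 1124.6 − 610.12 = 514.45 N.

|H_y| ≈ 514 N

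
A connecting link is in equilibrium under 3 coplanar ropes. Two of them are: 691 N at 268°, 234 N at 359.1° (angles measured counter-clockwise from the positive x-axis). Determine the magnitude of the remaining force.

F ≈ 725 N

Sum the known components: ΣF_x = 209.9 N, ΣF_y = -694.3 N.
For equilibrium the remaining force must supply (−ΣF_x, −ΣF_y) = (-209.9, 694.3) N.
Magnitude = √((-209.9)² + (694.3)²) = 725.3 N; direction = atan2(694.3, -209.9) = 106.8°.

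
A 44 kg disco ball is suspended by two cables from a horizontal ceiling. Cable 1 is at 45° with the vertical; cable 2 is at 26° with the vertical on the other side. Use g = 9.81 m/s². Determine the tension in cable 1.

Angles from the horizontal: cable 1 is 90° − 45° = 45°, cable 2 is 90° − 26° = 64°.
Weight W = 44 × 9.81 = 431.6 N acts straight down.
Horizontal: T_1 cos 45° = T_2 cos 64°  →  T_2 = 1.613 T_1.
Vertical: T_1 sin 45° + T_2 sin 64° = 431.6.
Substituting the horizontal relation into the vertical equation gives 2.157 T_1 = 431.6, so T_1 = 200.1 N.

T_1 ≈ 200 N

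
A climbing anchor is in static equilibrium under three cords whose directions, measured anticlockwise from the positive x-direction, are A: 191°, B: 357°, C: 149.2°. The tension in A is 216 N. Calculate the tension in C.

Resolve: ΣF_x = 216 cos 191° + T_B cos 357° + T_C cos 149.2° = 0.
        ΣF_y = 216 sin 191° + T_B sin 357° + T_C sin 149.2° = 0.
The known terms sum to (-212, -41.21) N, so 0.9986 T_B − 0.8590 T_C = 212 and -0.0523 T_B + 0.5120 T_C = 41.21.
Solving simultaneously: T_B = 308.7 N, T_C = 112 N.

T_C ≈ 112 N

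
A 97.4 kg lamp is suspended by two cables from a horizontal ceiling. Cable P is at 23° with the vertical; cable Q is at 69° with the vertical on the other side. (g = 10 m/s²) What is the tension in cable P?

Angles from the horizontal: cable P is 90° − 23° = 67°, cable Q is 90° − 69° = 21°.
Weight W = 97.4 × 10 = 974 N acts straight down.
Horizontal: T_P cos 67° = T_Q cos 21°  →  T_Q = 0.4185 T_P.
Vertical: T_P sin 67° + T_Q sin 21° = 974.
Substituting the horizontal relation into the vertical equation gives 1.07 T_P = 974, so T_P = 909.9 N.

T_P ≈ 910 N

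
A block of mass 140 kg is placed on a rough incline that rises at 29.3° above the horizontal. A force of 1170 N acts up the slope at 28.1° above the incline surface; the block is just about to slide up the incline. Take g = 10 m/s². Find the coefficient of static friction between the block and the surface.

μ ≈ 0.518

On the verge of sliding up the incline, friction is at its maximum μN and acts down the slope.
Perpendicular to incline: N = W cos 29.3° − P sin 28.1° = 1221 − 551.1 = 669.8 N.
Along incline: P cos 28.1° − μN = W sin 29.3° → μ = −(W sin 29.3° − P cos 28.1°) / N = 0.518.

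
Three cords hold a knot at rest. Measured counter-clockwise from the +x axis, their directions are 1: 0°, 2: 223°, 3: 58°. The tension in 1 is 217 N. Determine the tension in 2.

T_2 ≈ 711 N

Resolve: ΣF_x = 217 cos 0° + T_2 cos 223° + T_3 cos 58° = 0.
        ΣF_y = 217 sin 0° + T_2 sin 223° + T_3 sin 58° = 0.
The known terms sum to (217, 0) N, so -0.7314 T_2 + 0.5299 T_3 = -217 and -0.6820 T_2 + 0.8480 T_3 = 0.
Solving simultaneously: T_2 = 711 N, T_3 = 571.8 N.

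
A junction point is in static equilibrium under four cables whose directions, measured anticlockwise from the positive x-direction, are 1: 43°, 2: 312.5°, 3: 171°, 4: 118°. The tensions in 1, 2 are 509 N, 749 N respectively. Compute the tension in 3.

Resolve: ΣF_x = 509 cos 43° + 749 cos 312.5° + T_3 cos 171° + T_4 cos 118° = 0.
        ΣF_y = 509 sin 43° + 749 sin 312.5° + T_3 sin 171° + T_4 sin 118° = 0.
The known terms sum to (878.3, -205.1) N, so -0.9877 T_3 − 0.4695 T_4 = -878.3 and 0.1564 T_3 + 0.8829 T_4 = 205.1.
Solving simultaneously: T_3 = 850.4 N, T_4 = 81.60 N.

T_3 ≈ 850 N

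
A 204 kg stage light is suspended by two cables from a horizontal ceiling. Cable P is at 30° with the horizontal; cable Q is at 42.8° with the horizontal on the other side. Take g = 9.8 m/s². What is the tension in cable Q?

T_Q ≈ 1810 N

Weight W = 204 × 9.8 = 1999 N acts straight down.
Horizontal: T_P cos 30° = T_Q cos 42.8°  →  T_P = 0.8472 T_Q.
Vertical: T_P sin 30° + T_Q sin 42.8° = 1999.
Substituting the horizontal relation into the vertical equation gives 1.103 T_Q = 1999, so T_Q = 1812 N.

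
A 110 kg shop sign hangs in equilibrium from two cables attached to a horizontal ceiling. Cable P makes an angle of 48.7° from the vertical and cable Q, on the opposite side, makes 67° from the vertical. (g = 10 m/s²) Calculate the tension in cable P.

T_P ≈ 1120 N

Angles from the horizontal: cable P is 90° − 48.7° = 41.3°, cable Q is 90° − 67° = 23°.
Weight W = 110 × 10 = 1100 N acts straight down.
Horizontal: T_P cos 41.3° = T_Q cos 23°  →  T_Q = 0.8161 T_P.
Vertical: T_P sin 41.3° + T_Q sin 23° = 1100.
Substituting the horizontal relation into the vertical equation gives 0.9789 T_P = 1100, so T_P = 1124 N.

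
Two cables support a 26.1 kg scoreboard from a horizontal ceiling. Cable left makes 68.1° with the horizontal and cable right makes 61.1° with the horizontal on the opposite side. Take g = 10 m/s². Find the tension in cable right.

T_right ≈ 126 N

Weight W = 26.1 × 10 = 261 N acts straight down.
Horizontal: T_left cos 68.1° = T_right cos 61.1°  →  T_left = 1.296 T_right.
Vertical: T_left sin 68.1° + T_right sin 61.1° = 261.
Substituting the horizontal relation into the vertical equation gives 2.078 T_right = 261, so T_right = 125.6 N.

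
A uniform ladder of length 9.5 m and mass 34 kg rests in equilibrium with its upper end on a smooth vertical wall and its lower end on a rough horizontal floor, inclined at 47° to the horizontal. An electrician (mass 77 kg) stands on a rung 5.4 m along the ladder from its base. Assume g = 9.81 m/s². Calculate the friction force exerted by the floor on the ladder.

f ≈ 556 N

Torques about the foot: N_wall · 9.5 sin 47° = 34×9.81×4.75 cos 47° + 77×9.81×5.4 cos 47° → N_wall = 555.91 N.
ΣF_x = 0: f_floor = N_wall = 555.91 N.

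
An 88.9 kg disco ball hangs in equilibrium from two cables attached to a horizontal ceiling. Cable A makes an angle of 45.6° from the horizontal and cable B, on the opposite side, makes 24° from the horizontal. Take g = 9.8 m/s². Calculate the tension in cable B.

Weight W = 88.9 × 9.8 = 871.2 N acts straight down.
Horizontal: T_A cos 45.6° = T_B cos 24°  →  T_A = 1.306 T_B.
Vertical: T_A sin 45.6° + T_B sin 24° = 871.2.
Substituting the horizontal relation into the vertical equation gives 1.34 T_B = 871.2, so T_B = 650.3 N.

T_B ≈ 650 N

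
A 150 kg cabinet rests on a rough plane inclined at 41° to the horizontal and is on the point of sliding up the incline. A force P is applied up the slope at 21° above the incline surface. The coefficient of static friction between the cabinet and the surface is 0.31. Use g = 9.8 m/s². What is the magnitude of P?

On the verge of sliding up the incline, friction equals μN and acts down the slope.
Perpendicular: N + P sin 21° = W cos 41° = 1109 N.
Along incline: P cos 21° = W sin 41° + μN  with W sin 41° = 964.4 N.
Solving the pair for P and N: P = 1252 N, N = 660.6 N (and f = μN = 204.8 N).

P ≈ 1250 N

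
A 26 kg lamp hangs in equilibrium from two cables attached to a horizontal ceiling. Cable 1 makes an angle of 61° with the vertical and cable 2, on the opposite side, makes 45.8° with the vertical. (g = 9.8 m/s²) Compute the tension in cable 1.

T_1 ≈ 191 N

Angles from the horizontal: cable 1 is 90° − 61° = 29°, cable 2 is 90° − 45.8° = 44.2°.
Weight W = 26 × 9.8 = 254.8 N acts straight down.
Horizontal: T_1 cos 29° = T_2 cos 44.2°  →  T_2 = 1.22 T_1.
Vertical: T_1 sin 29° + T_2 sin 44.2° = 254.8.
Substituting the horizontal relation into the vertical equation gives 1.335 T_1 = 254.8, so T_1 = 190.8 N.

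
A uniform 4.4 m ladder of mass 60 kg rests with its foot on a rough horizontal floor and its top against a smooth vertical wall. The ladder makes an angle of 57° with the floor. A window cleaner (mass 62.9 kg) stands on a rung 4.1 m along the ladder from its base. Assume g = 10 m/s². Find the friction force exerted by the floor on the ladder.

f ≈ 575 N

Torques about the foot: N_wall · 4.4 sin 57° = 60×10×2.2 cos 57° + 62.9×10×4.1 cos 57° → N_wall = 575.45 N.
ΣF_x = 0: f_floor = N_wall = 575.45 N.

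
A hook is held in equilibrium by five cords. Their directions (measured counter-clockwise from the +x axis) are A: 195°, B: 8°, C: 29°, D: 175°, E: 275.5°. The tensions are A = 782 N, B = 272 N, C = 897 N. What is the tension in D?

T_D ≈ 329 N

Resolve: ΣF_x = 782 cos 195° + 272 cos 8° + 897 cos 29° + T_D cos 175° + T_E cos 275.5° = 0.
        ΣF_y = 782 sin 195° + 272 sin 8° + 897 sin 29° + T_D sin 175° + T_E sin 275.5° = 0.
The known terms sum to (298.5, 270.3) N, so -0.9962 T_D + 0.0958 T_E = -298.5 and 0.0872 T_D − 0.9954 T_E = -270.3.
Solving simultaneously: T_D = 328.6 N, T_E = 300.4 N.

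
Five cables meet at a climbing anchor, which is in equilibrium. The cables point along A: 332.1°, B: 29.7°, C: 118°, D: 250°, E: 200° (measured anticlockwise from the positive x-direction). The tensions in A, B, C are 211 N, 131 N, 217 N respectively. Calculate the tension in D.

Resolve: ΣF_x = 211 cos 332.1° + 131 cos 29.7° + 217 cos 118° + T_D cos 250° + T_E cos 200° = 0.
        ΣF_y = 211 sin 332.1° + 131 sin 29.7° + 217 sin 118° + T_D sin 250° + T_E sin 200° = 0.
The known terms sum to (198.4, 157.8) N, so -0.3420 T_D − 0.9397 T_E = -198.4 and -0.9397 T_D − 0.3420 T_E = -157.8.
Solving simultaneously: T_D = 105 N, T_E = 172.9 N.

T_D ≈ 105 N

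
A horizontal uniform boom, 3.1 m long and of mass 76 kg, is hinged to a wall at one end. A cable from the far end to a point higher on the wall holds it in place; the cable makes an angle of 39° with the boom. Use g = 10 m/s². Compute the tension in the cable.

T ≈ 604 N

Take torques about the hinge: T sin 39° · 3.1 = 76×10×1.55 = 1178 N·m.
So T = 1178 / (0.6293 × 3.1) = 603.83 N.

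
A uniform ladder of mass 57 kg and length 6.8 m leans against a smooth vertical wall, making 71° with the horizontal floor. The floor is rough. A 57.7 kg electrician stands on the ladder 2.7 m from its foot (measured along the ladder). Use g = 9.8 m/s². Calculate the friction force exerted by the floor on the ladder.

f ≈ 173 N

Torques about the foot: N_wall · 6.8 sin 71° = 57×9.8×3.4 cos 71° + 57.7×9.8×2.7 cos 71° → N_wall = 173.48 N.
ΣF_x = 0: f_floor = N_wall = 173.48 N.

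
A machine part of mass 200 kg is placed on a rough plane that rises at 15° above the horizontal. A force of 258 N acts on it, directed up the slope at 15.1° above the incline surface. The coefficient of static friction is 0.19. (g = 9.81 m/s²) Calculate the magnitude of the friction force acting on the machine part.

Axes along / perpendicular to the incline. W sin 15° = 507.8 N down-slope; W cos 15° = 1895 N into the surface.
Perpendicular: N = W cos 15° − P sin 15.1° = 1895 − 67.21 = 1828 N.
Along incline: P cos 15.1° + f = W sin 15° (friction acts up-slope) → f = 507.8 − 249.1 = 258.7 N.
|f| = 258.7 N ≤ μN = 347.3 N, so the machine part is indeed static.

f ≈ 259 N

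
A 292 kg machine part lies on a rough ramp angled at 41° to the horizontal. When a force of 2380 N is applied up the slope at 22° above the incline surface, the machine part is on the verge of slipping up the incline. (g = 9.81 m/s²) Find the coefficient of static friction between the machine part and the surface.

μ ≈ 0.258

On the verge of sliding up the incline, friction is at its maximum μN and acts down the slope.
Perpendicular to incline: N = W cos 41° − P sin 22° = 2162 − 891.6 = 1270 N.
Along incline: P cos 22° − μN = W sin 41° → μ = −(W sin 41° − P cos 22°) / N = 0.2577.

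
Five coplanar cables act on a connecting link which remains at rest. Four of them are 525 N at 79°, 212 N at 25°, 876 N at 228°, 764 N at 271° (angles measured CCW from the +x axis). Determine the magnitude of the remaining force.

Sum the known components: ΣF_x = -280.5 N, ΣF_y = -809.9 N.
For equilibrium the remaining force must supply (−ΣF_x, −ΣF_y) = (280.5, 809.9) N.
Magnitude = √((280.5)² + (809.9)²) = 857.1 N; direction = atan2(809.9, 280.5) = 70.9°.

F ≈ 857 N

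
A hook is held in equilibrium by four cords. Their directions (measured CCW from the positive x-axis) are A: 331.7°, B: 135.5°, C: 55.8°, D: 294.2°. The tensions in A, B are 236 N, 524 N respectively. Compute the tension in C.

T_C ≈ 54.8 N

Resolve: ΣF_x = 236 cos 331.7° + 524 cos 135.5° + T_C cos 55.8° + T_D cos 294.2° = 0.
        ΣF_y = 236 sin 331.7° + 524 sin 135.5° + T_C sin 55.8° + T_D sin 294.2° = 0.
The known terms sum to (-166, 255.4) N, so 0.5621 T_C + 0.4099 T_D = 166 and 0.8271 T_C − 0.9121 T_D = -255.4.
Solving simultaneously: T_C = 54.80 N, T_D = 329.7 N.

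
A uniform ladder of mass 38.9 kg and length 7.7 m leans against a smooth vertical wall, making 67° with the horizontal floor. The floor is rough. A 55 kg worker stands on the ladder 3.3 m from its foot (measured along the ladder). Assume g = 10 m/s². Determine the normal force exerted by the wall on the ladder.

Torques about the foot: N_wall · 7.7 sin 67° = 38.9×10×3.85 cos 67° + 55×10×3.3 cos 67° → N_wall = 182.62 N.

N_wall ≈ 183 N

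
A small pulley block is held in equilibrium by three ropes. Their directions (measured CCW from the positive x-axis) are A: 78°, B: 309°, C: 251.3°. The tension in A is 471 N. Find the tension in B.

Resolve: ΣF_x = 471 cos 78° + T_B cos 309° + T_C cos 251.3° = 0.
        ΣF_y = 471 sin 78° + T_B sin 309° + T_C sin 251.3° = 0.
The known terms sum to (97.93, 460.7) N, so 0.6293 T_B − 0.3206 T_C = -97.93 and -0.7771 T_B − 0.9472 T_C = -460.7.
Solving simultaneously: T_B = 65.01 N, T_C = 433 N.

T_B ≈ 65 N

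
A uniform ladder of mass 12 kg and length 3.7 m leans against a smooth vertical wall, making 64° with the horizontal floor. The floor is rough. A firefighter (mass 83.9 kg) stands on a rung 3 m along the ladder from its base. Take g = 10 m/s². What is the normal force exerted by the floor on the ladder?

N_floor ≈ 959 N

ΣF_y = 0: N_floor = 12×10 + 83.9×10 = 959 N.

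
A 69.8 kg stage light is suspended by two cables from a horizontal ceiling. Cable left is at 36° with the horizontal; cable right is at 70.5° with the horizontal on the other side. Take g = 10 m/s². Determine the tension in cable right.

T_right ≈ 589 N

Weight W = 69.8 × 10 = 698 N acts straight down.
Horizontal: T_left cos 36° = T_right cos 70.5°  →  T_left = 0.4126 T_right.
Vertical: T_left sin 36° + T_right sin 70.5° = 698.
Substituting the horizontal relation into the vertical equation gives 1.185 T_right = 698, so T_right = 588.9 N.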